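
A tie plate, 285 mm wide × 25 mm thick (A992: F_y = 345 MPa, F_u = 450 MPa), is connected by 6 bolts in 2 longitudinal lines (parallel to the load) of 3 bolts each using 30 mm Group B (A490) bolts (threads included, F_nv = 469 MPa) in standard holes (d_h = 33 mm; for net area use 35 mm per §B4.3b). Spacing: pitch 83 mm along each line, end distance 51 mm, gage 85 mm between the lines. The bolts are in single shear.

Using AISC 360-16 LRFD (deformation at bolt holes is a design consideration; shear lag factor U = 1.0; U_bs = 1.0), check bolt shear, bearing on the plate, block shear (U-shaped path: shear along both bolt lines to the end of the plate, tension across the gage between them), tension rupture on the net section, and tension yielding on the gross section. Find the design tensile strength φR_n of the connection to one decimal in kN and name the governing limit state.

Bolt shear: A_b = π(30)²/4 = 706.86 mm². φR_n = 0.75 × 469 × 706.86 × 6 × 1 = 1491.8 kN.
Bearing (25 mm plate, F_u = 450 MPa): end bolts L_c = 51 − 33/2 = 34.5, R_n = min(1.2×34.5×25×450, 2.4×30×25×450) = 465.75 kN/bolt; interior L_c = 83 − 33 = 50, R_n = 675 kN/bolt. φR_n = 0.75 × (2×465.75 + 4×675) = 2723.6 kN.
Block shear: shear path 2×[51+2×83] = 2×217 mm, A_gv = 10850, A_nv = 2×(217 − 2.5×35)×25 = 6475 mm²; tension across gage: (85 − 1×35)×25 = 1250 mm². R_n = min(0.6×450×6475, 0.6×345×10850) + 1.0×450×1250 = min(1748.3, 2246) + 562.5 = 2310.8 kN. φR_n = 0.75 × 2310.8 = 1733.1 kN.
Tension rupture (net): A_n = (285 − 2×35)×25 = 5375 mm² (U = 1.0, A_e = A_n). φR_n = 0.75 × 450 × 5375 = 1814.1 kN.
Tension yield (gross): A_g = 285×25 = 7125 mm². φR_n = 0.90 × 345 × 7125 = 2212.3 kN.
Governing: min(1491.8, 2723.6, 1733.1, 1814.1, 2212.3) = 1491.8 kN → bolt shear.

1491.8 kN (bolt shear governs)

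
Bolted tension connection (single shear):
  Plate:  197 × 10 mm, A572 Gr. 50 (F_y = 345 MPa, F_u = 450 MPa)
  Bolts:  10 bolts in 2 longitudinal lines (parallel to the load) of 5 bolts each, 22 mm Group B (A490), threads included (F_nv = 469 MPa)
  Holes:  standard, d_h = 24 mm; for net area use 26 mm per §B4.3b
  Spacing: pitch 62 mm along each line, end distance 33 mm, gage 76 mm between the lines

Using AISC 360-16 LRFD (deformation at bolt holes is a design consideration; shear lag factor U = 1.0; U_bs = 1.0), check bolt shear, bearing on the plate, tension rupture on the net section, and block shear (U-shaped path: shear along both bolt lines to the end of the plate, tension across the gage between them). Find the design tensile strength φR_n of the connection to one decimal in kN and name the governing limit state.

489.4 kN (net-section rupture governs)

Bolt shear: A_b = π(22)²/4 = 380.13 mm². φR_n = 0.75 × 469 × 380.13 × 10 × 1 = 1337.1 kN.
Bearing (10 mm plate, F_u = 450 MPa): end bolts L_c = 33 − 24/2 = 21, R_n = min(1.2×21×10×450, 2.4×22×10×450) = 113.4 kN/bolt; interior L_c = 62 − 24 = 38, R_n = 205.2 kN/bolt. φR_n = 0.75 × (2×113.4 + 8×205.2) = 1401.3 kN.
Tension rupture (net): A_n = (197 − 2×26)×10 = 1450 mm² (U = 1.0, A_e = A_n). φR_n = 0.75 × 450 × 1450 = 489.4 kN.
Block shear: shear path 2×[33+4×62] = 2×281 mm, A_gv = 5620, A_nv = 2×(281 − 4.5×26)×10 = 3280 mm²; tension across gage: (76 − 1×26)×10 = 500 mm². R_n = min(0.6×450×3280, 0.6×345×5620) + 1.0×450×500 = min(885.6, 1163.3) + 225 = 1110.6 kN. φR_n = 0.75 × 1110.6 = 833.0 kN.
Governing: min(1337.1, 1401.3, 489.4, 833.0) = 489.4 kN → net-section rupture.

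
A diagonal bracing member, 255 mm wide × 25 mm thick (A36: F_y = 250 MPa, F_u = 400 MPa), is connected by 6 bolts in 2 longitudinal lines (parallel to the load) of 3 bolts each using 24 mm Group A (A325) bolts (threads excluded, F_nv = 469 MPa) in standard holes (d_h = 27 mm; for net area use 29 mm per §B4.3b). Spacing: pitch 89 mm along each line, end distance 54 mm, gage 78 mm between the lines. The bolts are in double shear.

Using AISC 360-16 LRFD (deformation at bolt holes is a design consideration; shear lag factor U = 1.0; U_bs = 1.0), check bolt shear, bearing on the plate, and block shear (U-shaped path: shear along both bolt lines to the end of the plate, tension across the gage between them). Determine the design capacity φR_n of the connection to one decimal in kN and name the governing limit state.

1672.5 kN (block shear governs)

Bolt shear: A_b = π(24)²/4 = 452.39 mm². φR_n = 0.75 × 469 × 452.39 × 6 × 2 = 1909.5 kN.
Bearing (25 mm plate, F_u = 400 MPa): end bolts L_c = 54 − 27/2 = 40.5, R_n = min(1.2×40.5×25×400, 2.4×24×25×400) = 486 kN/bolt; interior L_c = 89 − 27 = 62, R_n = 576 kN/bolt. φR_n = 0.75 × (2×486 + 4×576) = 2457.0 kN.
Block shear: shear path 2×[54+2×89] = 2×232 mm, A_gv = 11600, A_nv = 2×(232 − 2.5×29)×25 = 7975 mm²; tension across gage: (78 − 1×29)×25 = 1225 mm². R_n = min(0.6×400×7975, 0.6×250×11600) + 1.0×400×1225 = min(1914, 1740) + 490 = 2230 kN. φR_n = 0.75 × 2230 = 1672.5 kN.
Governing: min(1909.5, 2457.0, 1672.5) = 1672.5 kN → block shear.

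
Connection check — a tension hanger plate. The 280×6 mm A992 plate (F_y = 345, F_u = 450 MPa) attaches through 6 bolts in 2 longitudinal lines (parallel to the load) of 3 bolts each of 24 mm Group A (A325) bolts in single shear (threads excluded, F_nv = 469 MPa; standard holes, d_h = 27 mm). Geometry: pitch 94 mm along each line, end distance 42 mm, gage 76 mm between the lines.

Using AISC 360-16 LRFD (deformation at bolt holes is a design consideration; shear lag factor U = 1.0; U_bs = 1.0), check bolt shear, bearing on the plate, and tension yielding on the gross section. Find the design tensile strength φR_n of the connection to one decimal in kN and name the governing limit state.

521.6 kN (gross-section yield governs)

Bolt shear: A_b = π(24)²/4 = 452.39 mm². φR_n = 0.75 × 469 × 452.39 × 6 × 1 = 954.8 kN.
Bearing (6 mm plate, F_u = 450 MPa): end bolts L_c = 42 − 27/2 = 28.5, R_n = min(1.2×28.5×6×450, 2.4×24×6×450) = 92.34 kN/bolt; interior L_c = 94 − 27 = 67, R_n = 155.52 kN/bolt. φR_n = 0.75 × (2×92.34 + 4×155.52) = 605.1 kN.
Tension yield (gross): A_g = 280×6 = 1680 mm². φR_n = 0.90 × 345 × 1680 = 521.6 kN.
Governing: min(954.8, 605.1, 521.6) = 521.6 kN → gross-section yield.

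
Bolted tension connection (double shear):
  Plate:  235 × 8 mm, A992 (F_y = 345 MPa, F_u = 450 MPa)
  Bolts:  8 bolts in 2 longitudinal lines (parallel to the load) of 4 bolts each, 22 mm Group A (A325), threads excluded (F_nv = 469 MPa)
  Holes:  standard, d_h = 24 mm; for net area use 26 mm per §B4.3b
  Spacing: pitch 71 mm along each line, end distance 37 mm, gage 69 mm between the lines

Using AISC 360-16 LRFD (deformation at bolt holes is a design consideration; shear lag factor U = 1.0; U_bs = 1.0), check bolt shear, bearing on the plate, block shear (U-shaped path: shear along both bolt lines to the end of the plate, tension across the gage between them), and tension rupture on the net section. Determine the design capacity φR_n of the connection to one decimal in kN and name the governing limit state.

Bolt shear: A_b = π(22)²/4 = 380.13 mm². φR_n = 0.75 × 469 × 380.13 × 8 × 2 = 2139.4 kN.
Bearing (8 mm plate, F_u = 450 MPa): end bolts L_c = 37 − 24/2 = 25, R_n = min(1.2×25×8×450, 2.4×22×8×450) = 108 kN/bolt; interior L_c = 71 − 24 = 47, R_n = 190.08 kN/bolt. φR_n = 0.75 × (2×108 + 6×190.08) = 1017.4 kN.
Block shear: shear path 2×[37+3×71] = 2×250 mm, A_gv = 4000, A_nv = 2×(250 − 3.5×26)×8 = 2544 mm²; tension across gage: (69 − 1×26)×8 = 344 mm². R_n = min(0.6×450×2544, 0.6×345×4000) + 1.0×450×344 = min(686.88, 828) + 154.8 = 841.68 kN. φR_n = 0.75 × 841.68 = 631.3 kN.
Tension rupture (net): A_n = (235 − 2×26)×8 = 1464 mm² (U = 1.0, A_e = A_n). φR_n = 0.75 × 450 × 1464 = 494.1 kN.
Governing: min(2139.4, 1017.4, 631.3, 494.1) = 494.1 kN → net-section rupture.

494.1 kN (net-section rupture governs)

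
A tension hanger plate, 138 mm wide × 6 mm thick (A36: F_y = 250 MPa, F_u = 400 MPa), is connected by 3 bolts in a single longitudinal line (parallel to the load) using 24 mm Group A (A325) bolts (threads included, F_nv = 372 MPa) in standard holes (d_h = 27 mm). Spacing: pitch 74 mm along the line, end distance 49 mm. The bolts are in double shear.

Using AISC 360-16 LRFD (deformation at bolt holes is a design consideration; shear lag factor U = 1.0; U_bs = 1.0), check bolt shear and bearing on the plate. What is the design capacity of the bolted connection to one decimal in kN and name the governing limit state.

279.7 kN (bearing governs)

Bolt shear: A_b = π(24)²/4 = 452.39 mm². φR_n = 0.75 × 372 × 452.39 × 3 × 2 = 757.3 kN.
Bearing (6 mm plate, F_u = 400 MPa): end bolts L_c = 49 − 27/2 = 35.5, R_n = min(1.2×35.5×6×400, 2.4×24×6×400) = 102.24 kN/bolt; interior L_c = 74 − 27 = 47, R_n = 135.36 kN/bolt. φR_n = 0.75 × (1×102.24 + 2×135.36) = 279.7 kN.
Governing: min(757.3, 279.7) = 279.7 kN → bearing.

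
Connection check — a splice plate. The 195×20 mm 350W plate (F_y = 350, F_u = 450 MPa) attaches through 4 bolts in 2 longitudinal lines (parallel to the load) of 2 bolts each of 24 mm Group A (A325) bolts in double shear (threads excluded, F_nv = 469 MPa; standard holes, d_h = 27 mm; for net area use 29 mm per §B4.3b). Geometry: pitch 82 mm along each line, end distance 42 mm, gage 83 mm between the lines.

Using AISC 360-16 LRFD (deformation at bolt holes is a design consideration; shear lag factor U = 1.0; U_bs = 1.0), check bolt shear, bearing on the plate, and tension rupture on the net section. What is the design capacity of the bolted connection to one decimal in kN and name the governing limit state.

924.8 kN (net-section rupture governs)

Bolt shear: A_b = π(24)²/4 = 452.39 mm². φR_n = 0.75 × 469 × 452.39 × 4 × 2 = 1273.0 kN.
Bearing (20 mm plate, F_u = 450 MPa): end bolts L_c = 42 − 27/2 = 28.5, R_n = min(1.2×28.5×20×450, 2.4×24×20×450) = 307.8 kN/bolt; interior L_c = 82 − 27 = 55, R_n = 518.4 kN/bolt. φR_n = 0.75 × (2×307.8 + 2×518.4) = 1239.3 kN.
Tension rupture (net): A_n = (195 − 2×29)×20 = 2740 mm² (U = 1.0, A_e = A_n). φR_n = 0.75 × 450 × 2740 = 924.8 kN.
Governing: min(1273.0, 1239.3, 924.8) = 924.8 kN → net-section rupture.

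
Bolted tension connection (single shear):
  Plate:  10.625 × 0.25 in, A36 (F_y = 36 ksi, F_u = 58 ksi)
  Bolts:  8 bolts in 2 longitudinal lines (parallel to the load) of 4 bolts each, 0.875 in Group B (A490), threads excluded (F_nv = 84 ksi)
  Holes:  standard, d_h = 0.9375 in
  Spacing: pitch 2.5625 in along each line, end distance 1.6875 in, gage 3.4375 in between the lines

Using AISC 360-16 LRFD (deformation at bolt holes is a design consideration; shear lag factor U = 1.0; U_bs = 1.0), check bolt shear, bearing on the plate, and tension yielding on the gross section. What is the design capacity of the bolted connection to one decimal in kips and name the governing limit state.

86.1 kips (gross-section yield governs)

Bolt shear: A_b = π(0.875)²/4 = 0.60132 in². φR_n = 0.75 × 84 × 0.60132 × 8 × 1 = 303.1 kips.
Bearing (0.25 in plate, F_u = 58 ksi): end bolts L_c = 1.6875 − 0.9375/2 = 1.21875, R_n = min(1.2×1.21875×0.25×58, 2.4×0.875×0.25×58) = 21.206 kips/bolt; interior L_c = 2.5625 − 0.9375 = 1.625, R_n = 28.275 kips/bolt. φR_n = 0.75 × (2×21.206 + 6×28.275) = 159.0 kips.
Tension yield (gross): A_g = 10.625×0.25 = 2.6563 in². φR_n = 0.90 × 36 × 2.6563 = 86.1 kips.
Governing: min(303.1, 159.0, 86.1) = 86.1 kips → gross-section yield.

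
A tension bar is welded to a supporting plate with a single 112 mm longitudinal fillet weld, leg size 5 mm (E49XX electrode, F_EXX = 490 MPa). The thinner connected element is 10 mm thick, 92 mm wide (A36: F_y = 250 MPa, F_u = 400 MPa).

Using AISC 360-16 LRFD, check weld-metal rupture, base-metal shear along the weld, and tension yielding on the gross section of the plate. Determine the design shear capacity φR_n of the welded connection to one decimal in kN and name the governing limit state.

87.3 kN (weld metal governs)

Weld metal: throat = 0.707×5 = 3.535 mm, L = 112 mm. φR_n = 0.75 × 0.6 × 490 × 3.535 × 112 = 87.3 kN.
Base metal shear (10 mm plate): yield φR_n = 1.0×0.6×250×10×112 = 168.0 kN; rupture φR_n = 0.75×0.6×400×10×112 = 201.6 kN; take 168.0 kN (yield).
Tension yield (gross): A_g = 92×10 = 920 mm². φR_n = 0.90 × 250 × 920 = 207.0 kN.
Governing: min(87.3, 168.0, 207.0) = 87.3 kN → weld metal.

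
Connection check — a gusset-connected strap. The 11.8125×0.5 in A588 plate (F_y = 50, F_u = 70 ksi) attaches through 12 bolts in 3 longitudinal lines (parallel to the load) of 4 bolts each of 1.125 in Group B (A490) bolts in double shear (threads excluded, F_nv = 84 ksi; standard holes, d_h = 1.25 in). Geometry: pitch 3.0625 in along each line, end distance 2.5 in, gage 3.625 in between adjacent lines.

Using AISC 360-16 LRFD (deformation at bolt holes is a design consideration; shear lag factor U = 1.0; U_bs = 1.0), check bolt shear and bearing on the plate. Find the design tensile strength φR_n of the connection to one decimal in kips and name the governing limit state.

691.0 kips (bearing governs)

Bolt shear: A_b = π(1.125)²/4 = 0.99402 in². φR_n = 0.75 × 84 × 0.99402 × 12 × 2 = 1503.0 kips.
Bearing (0.5 in plate, F_u = 70 ksi): end bolts L_c = 2.5 − 1.25/2 = 1.875, R_n = min(1.2×1.875×0.5×70, 2.4×1.125×0.5×70) = 78.75 kips/bolt; interior L_c = 3.0625 − 1.25 = 1.8125, R_n = 76.125 kips/bolt. φR_n = 0.75 × (3×78.75 + 9×76.125) = 691.0 kips.
Governing: min(1503.0, 691.0) = 691.0 kips → bearing.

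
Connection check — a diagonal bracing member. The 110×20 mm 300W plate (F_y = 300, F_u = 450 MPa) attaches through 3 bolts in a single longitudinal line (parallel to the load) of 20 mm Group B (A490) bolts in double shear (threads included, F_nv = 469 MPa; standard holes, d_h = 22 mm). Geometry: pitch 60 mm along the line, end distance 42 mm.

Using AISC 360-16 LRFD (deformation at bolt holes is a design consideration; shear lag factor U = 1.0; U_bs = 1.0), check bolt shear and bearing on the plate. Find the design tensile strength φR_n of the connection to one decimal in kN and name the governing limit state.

663.0 kN (bolt shear governs)

Bolt shear: A_b = π(20)²/4 = 314.16 mm². φR_n = 0.75 × 469 × 314.16 × 3 × 2 = 663.0 kN.
Bearing (20 mm plate, F_u = 450 MPa): end bolts L_c = 42 − 22/2 = 31, R_n = min(1.2×31×20×450, 2.4×20×20×450) = 334.8 kN/bolt; interior L_c = 60 − 22 = 38, R_n = 410.4 kN/bolt. φR_n = 0.75 × (1×334.8 + 2×410.4) = 866.7 kN.
Governing: min(663.0, 866.7) = 663.0 kN → bolt shear.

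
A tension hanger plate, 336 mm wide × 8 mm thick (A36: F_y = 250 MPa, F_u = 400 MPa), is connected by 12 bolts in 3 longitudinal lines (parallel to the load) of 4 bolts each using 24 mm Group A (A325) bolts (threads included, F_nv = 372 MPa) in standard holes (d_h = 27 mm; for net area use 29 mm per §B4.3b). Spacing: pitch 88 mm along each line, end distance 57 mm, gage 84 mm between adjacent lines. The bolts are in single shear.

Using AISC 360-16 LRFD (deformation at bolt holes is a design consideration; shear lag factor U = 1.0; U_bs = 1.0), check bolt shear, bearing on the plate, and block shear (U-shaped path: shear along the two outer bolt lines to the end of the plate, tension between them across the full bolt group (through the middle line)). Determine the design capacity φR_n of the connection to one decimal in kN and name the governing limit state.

Bolt shear: A_b = π(24)²/4 = 452.39 mm². φR_n = 0.75 × 372 × 452.39 × 12 × 1 = 1514.6 kN.
Bearing (8 mm plate, F_u = 400 MPa): end bolts L_c = 57 − 27/2 = 43.5, R_n = min(1.2×43.5×8×400, 2.4×24×8×400) = 167.04 kN/bolt; interior L_c = 88 − 27 = 61, R_n = 184.32 kN/bolt. φR_n = 0.75 × (3×167.04 + 9×184.32) = 1620.0 kN.
Block shear: shear path 2×[57+3×88] = 2×321 mm, A_gv = 5136, A_nv = 2×(321 − 3.5×29)×8 = 3512 mm²; tension across gage: (168 − 2×29)×8 = 880 mm². R_n = min(0.6×400×3512, 0.6×250×5136) + 1.0×400×880 = min(842.88, 770.4) + 352 = 1122.4 kN. φR_n = 0.75 × 1122.4 = 841.8 kN.
Governing: min(1514.6, 1620.0, 841.8) = 841.8 kN → block shear.

841.8 kN (block shear governs)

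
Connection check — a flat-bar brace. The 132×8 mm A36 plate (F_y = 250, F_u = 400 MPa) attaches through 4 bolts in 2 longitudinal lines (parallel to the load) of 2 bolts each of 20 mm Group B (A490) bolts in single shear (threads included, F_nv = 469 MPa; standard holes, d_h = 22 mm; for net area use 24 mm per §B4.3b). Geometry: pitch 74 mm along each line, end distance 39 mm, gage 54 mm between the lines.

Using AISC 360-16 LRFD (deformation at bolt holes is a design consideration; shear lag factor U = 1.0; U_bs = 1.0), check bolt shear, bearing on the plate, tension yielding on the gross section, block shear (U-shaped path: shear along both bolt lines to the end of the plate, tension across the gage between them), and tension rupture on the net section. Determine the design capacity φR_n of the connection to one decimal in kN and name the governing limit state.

201.6 kN (net-section rupture governs)

Bolt shear: A_b = π(20)²/4 = 314.16 mm². φR_n = 0.75 × 469 × 314.16 × 4 × 1 = 442.0 kN.
Bearing (8 mm plate, F_u = 400 MPa): end bolts L_c = 39 − 22/2 = 28, R_n = min(1.2×28×8×400, 2.4×20×8×400) = 107.52 kN/bolt; interior L_c = 74 − 22 = 52, R_n = 153.6 kN/bolt. φR_n = 0.75 × (2×107.52 + 2×153.6) = 391.7 kN.
Tension yield (gross): A_g = 132×8 = 1056 mm². φR_n = 0.90 × 250 × 1056 = 237.6 kN.
Block shear: shear path 2×[39+1×74] = 2×113 mm, A_gv = 1808, A_nv = 2×(113 − 1.5×24)×8 = 1232 mm²; tension across gage: (54 − 1×24)×8 = 240 mm². R_n = min(0.6×400×1232, 0.6×250×1808) + 1.0×400×240 = min(295.68, 271.2) + 96 = 367.2 kN. φR_n = 0.75 × 367.2 = 275.4 kN.
Tension rupture (net): A_n = (132 − 2×24)×8 = 672 mm² (U = 1.0, A_e = A_n). φR_n = 0.75 × 400 × 672 = 201.6 kN.
Governing: min(442.0, 391.7, 237.6, 275.4, 201.6) = 201.6 kN → net-section rupture.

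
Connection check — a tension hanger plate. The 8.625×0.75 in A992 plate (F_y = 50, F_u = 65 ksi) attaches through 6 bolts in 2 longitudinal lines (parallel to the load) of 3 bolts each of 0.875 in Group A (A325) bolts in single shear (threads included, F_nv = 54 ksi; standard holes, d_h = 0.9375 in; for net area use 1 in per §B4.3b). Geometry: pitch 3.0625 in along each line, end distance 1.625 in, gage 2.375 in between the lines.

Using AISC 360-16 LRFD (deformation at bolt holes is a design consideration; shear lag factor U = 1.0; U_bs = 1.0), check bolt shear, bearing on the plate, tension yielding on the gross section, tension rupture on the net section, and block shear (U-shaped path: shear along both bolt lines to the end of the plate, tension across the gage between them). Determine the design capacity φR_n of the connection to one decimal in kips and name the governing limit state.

Bolt shear: A_b = π(0.875)²/4 = 0.60132 in². φR_n = 0.75 × 54 × 0.60132 × 6 × 1 = 146.1 kips.
Bearing (0.75 in plate, F_u = 65 ksi): end bolts L_c = 1.625 − 0.9375/2 = 1.15625, R_n = min(1.2×1.15625×0.75×65, 2.4×0.875×0.75×65) = 67.641 kips/bolt; interior L_c = 3.0625 − 0.9375 = 2.125, R_n = 102.38 kips/bolt. φR_n = 0.75 × (2×67.641 + 4×102.38) = 408.6 kips.
Tension yield (gross): A_g = 8.625×0.75 = 6.4688 in². φR_n = 0.90 × 50 × 6.4688 = 291.1 kips.
Tension rupture (net): A_n = (8.625 − 2×1)×0.75 = 4.9688 in² (U = 1.0, A_e = A_n). φR_n = 0.75 × 65 × 4.9688 = 242.2 kips.
Block shear: shear path 2×[1.625+2×3.0625] = 2×7.75 in, A_gv = 11.625, A_nv = 2×(7.75 − 2.5×1)×0.75 = 7.875 in²; tension across gage: (2.375 − 1×1)×0.75 = 1.0313 in². R_n = min(0.6×65×7.875, 0.6×50×11.625) + 1.0×65×1.0313 = min(307.13, 348.75) + 67.035 = 374.17 kips. φR_n = 0.75 × 374.17 = 280.6 kips.
Governing: min(146.1, 408.6, 291.1, 242.2, 280.6) = 146.1 kips → bolt shear.

146.1 kips (bolt shear governs)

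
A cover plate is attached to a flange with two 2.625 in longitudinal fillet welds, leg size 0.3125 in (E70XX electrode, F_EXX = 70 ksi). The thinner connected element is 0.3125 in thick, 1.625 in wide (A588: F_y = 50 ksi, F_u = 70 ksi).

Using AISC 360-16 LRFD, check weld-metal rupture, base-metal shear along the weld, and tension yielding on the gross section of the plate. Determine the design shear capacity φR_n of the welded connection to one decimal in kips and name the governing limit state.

Weld metal: throat = 0.707×0.3125 = 0.22094 in, L = 2×2.625 = 5.25 in. φR_n = 0.75 × 0.6 × 70 × 0.22094 × 5.25 = 36.5 kips.
Base metal shear (0.3125 in plate): yield φR_n = 1.0×0.6×50×0.3125×5.25 = 49.2 kips; rupture φR_n = 0.75×0.6×70×0.3125×5.25 = 51.7 kips; take 49.2 kips (yield).
Tension yield (gross): A_g = 1.625×0.3125 = 0.50781 in². φR_n = 0.90 × 50 × 0.50781 = 22.9 kips.
Governing: min(36.5, 49.2, 22.9) = 22.9 kips → gross-section yield.

22.9 kips (gross-section yield governs)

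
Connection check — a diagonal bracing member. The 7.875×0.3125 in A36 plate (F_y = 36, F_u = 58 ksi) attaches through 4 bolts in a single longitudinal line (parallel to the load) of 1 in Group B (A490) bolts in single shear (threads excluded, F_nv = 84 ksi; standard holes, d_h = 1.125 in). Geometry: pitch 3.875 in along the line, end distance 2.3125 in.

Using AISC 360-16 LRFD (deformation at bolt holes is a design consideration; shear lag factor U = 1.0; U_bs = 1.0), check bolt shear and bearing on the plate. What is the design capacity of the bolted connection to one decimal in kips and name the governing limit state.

126.4 kips (bearing governs)

Bolt shear: A_b = π(1)²/4 = 0.7854 in². φR_n = 0.75 × 84 × 0.7854 × 4 × 1 = 197.9 kips.
Bearing (0.3125 in plate, F_u = 58 ksi): end bolts L_c = 2.3125 − 1.125/2 = 1.75, R_n = min(1.2×1.75×0.3125×58, 2.4×1×0.3125×58) = 38.063 kips/bolt; interior L_c = 3.875 − 1.125 = 2.75, R_n = 43.5 kips/bolt. φR_n = 0.75 × (1×38.063 + 3×43.5) = 126.4 kips.
Governing: min(197.9, 126.4) = 126.4 kips → bearing.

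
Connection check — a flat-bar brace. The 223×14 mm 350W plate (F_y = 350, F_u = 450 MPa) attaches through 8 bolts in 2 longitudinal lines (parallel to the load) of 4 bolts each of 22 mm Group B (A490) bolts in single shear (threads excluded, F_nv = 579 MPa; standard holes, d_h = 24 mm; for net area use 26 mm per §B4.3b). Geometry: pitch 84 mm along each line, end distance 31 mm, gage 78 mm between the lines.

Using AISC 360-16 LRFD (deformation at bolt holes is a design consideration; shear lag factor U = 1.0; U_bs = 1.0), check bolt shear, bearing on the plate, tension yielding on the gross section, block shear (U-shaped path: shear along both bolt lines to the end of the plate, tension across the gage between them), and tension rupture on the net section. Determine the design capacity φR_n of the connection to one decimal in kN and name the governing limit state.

808.0 kN (net-section rupture governs)

Bolt shear: A_b = π(22)²/4 = 380.13 mm². φR_n = 0.75 × 579 × 380.13 × 8 × 1 = 1320.6 kN.
Bearing (14 mm plate, F_u = 450 MPa): end bolts L_c = 31 − 24/2 = 19, R_n = min(1.2×19×14×450, 2.4×22×14×450) = 143.64 kN/bolt; interior L_c = 84 − 24 = 60, R_n = 332.64 kN/bolt. φR_n = 0.75 × (2×143.64 + 6×332.64) = 1712.3 kN.
Tension yield (gross): A_g = 223×14 = 3122 mm². φR_n = 0.90 × 350 × 3122 = 983.4 kN.
Block shear: shear path 2×[31+3×84] = 2×283 mm, A_gv = 7924, A_nv = 2×(283 − 3.5×26)×14 = 5376 mm²; tension across gage: (78 − 1×26)×14 = 728 mm². R_n = min(0.6×450×5376, 0.6×350×7924) + 1.0×450×728 = min(1451.5, 1664) + 327.6 = 1779.1 kN. φR_n = 0.75 × 1779.1 = 1334.3 kN.
Tension rupture (net): A_n = (223 − 2×26)×14 = 2394 mm² (U = 1.0, A_e = A_n). φR_n = 0.75 × 450 × 2394 = 808.0 kN.
Governing: min(1320.6, 1712.3, 983.4, 1334.3, 808.0) = 808.0 kN → net-section rupture.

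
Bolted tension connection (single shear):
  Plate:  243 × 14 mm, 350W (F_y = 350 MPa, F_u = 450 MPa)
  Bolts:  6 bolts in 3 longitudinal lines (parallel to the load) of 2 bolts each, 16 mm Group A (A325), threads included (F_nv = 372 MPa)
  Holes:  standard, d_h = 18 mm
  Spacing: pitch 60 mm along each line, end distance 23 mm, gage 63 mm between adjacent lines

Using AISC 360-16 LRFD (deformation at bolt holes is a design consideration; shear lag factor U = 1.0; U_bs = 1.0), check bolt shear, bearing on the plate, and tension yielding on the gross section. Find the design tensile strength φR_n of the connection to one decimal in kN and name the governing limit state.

336.6 kN (bolt shear governs)

Bolt shear: A_b = π(16)²/4 = 201.06 mm². φR_n = 0.75 × 372 × 201.06 × 6 × 1 = 336.6 kN.
Bearing (14 mm plate, F_u = 450 MPa): end bolts L_c = 23 − 18/2 = 14, R_n = min(1.2×14×14×450, 2.4×16×14×450) = 105.84 kN/bolt; interior L_c = 60 − 18 = 42, R_n = 241.92 kN/bolt. φR_n = 0.75 × (3×105.84 + 3×241.92) = 782.5 kN.
Tension yield (gross): A_g = 243×14 = 3402 mm². φR_n = 0.90 × 350 × 3402 = 1071.6 kN.
Governing: min(336.6, 782.5, 1071.6) = 336.6 kN → bolt shear.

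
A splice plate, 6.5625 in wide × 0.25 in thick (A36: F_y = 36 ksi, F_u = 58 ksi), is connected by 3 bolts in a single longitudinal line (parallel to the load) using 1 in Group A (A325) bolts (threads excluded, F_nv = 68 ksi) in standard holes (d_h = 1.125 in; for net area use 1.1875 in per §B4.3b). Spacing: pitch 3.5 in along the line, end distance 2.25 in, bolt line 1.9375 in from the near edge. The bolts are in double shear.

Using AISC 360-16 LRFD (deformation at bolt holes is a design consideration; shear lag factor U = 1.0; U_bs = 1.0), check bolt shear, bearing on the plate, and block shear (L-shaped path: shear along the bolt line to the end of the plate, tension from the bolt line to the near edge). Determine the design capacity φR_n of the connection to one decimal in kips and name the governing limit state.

Bolt shear: A_b = π(1)²/4 = 0.7854 in². φR_n = 0.75 × 68 × 0.7854 × 3 × 2 = 240.3 kips.
Bearing (0.25 in plate, F_u = 58 ksi): end bolts L_c = 2.25 − 1.125/2 = 1.6875, R_n = min(1.2×1.6875×0.25×58, 2.4×1×0.25×58) = 29.363 kips/bolt; interior L_c = 3.5 − 1.125 = 2.375, R_n = 34.8 kips/bolt. φR_n = 0.75 × (1×29.363 + 2×34.8) = 74.2 kips.
Block shear: shear path 1×[2.25+2×3.5] = 1×9.25 in, A_gv = 2.3125, A_nv = 1×(9.25 − 2.5×1.1875)×0.25 = 1.5703 in²; tension to near edge: (1.9375 − 0.5×1.1875)×0.25 = 0.33594 in². R_n = min(0.6×58×1.5703, 0.6×36×2.3125) + 1.0×58×0.33594 = min(54.646, 49.95) + 19.485 = 69.435 kips. φR_n = 0.75 × 69.435 = 52.1 kips.
Governing: min(240.3, 74.2, 52.1) = 52.1 kips → block shear.

52.1 kips (block shear governs)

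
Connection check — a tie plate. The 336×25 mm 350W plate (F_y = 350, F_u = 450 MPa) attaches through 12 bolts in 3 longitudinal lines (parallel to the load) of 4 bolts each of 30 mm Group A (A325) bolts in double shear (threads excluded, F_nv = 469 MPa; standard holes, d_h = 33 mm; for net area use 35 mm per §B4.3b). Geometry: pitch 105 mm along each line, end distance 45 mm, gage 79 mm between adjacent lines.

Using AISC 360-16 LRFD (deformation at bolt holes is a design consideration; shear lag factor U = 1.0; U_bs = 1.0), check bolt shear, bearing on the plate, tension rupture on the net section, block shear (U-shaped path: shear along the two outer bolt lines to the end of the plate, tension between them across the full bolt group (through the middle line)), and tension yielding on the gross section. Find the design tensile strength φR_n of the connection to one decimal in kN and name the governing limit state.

1949.1 kN (net-section rupture governs)

Bolt shear: A_b = π(30)²/4 = 706.86 mm². φR_n = 0.75 × 469 × 706.86 × 12 × 2 = 5967.3 kN.
Bearing (25 mm plate, F_u = 450 MPa): end bolts L_c = 45 − 33/2 = 28.5, R_n = min(1.2×28.5×25×450, 2.4×30×25×450) = 384.75 kN/bolt; interior L_c = 105 − 33 = 72, R_n = 810 kN/bolt. φR_n = 0.75 × (3×384.75 + 9×810) = 6333.2 kN.
Tension rupture (net): A_n = (336 − 3×35)×25 = 5775 mm² (U = 1.0, A_e = A_n). φR_n = 0.75 × 450 × 5775 = 1949.1 kN.
Block shear: shear path 2×[45+3×105] = 2×360 mm, A_gv = 18000, A_nv = 2×(360 − 3.5×35)×25 = 11875 mm²; tension across gage: (158 − 2×35)×25 = 2200 mm². R_n = min(0.6×450×11875, 0.6×350×18000) + 1.0×450×2200 = min(3206.3, 3780) + 990 = 4196.3 kN. φR_n = 0.75 × 4196.3 = 3147.2 kN.
Tension yield (gross): A_g = 336×25 = 8400 mm². φR_n = 0.90 × 350 × 8400 = 2646.0 kN.
Governing: min(5967.3, 6333.2, 1949.1, 3147.2, 2646.0) = 1949.1 kN → net-section rupture.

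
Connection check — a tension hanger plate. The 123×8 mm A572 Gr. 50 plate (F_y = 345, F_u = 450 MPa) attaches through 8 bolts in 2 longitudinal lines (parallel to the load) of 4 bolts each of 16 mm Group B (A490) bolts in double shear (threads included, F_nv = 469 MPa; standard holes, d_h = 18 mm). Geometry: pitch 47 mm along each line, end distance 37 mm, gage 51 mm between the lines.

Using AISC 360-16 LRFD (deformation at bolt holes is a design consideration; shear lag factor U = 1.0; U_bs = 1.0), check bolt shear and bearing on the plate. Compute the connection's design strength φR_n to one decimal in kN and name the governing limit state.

745.2 kN (bearing governs)

Bolt shear: A_b = π(16)²/4 = 201.06 mm². φR_n = 0.75 × 469 × 201.06 × 8 × 2 = 1131.6 kN.
Bearing (8 mm plate, F_u = 450 MPa): end bolts L_c = 37 − 18/2 = 28, R_n = min(1.2×28×8×450, 2.4×16×8×450) = 120.96 kN/bolt; interior L_c = 47 − 18 = 29, R_n = 125.28 kN/bolt. φR_n = 0.75 × (2×120.96 + 6×125.28) = 745.2 kN.
Governing: min(1131.6, 745.2) = 745.2 kN → bearing.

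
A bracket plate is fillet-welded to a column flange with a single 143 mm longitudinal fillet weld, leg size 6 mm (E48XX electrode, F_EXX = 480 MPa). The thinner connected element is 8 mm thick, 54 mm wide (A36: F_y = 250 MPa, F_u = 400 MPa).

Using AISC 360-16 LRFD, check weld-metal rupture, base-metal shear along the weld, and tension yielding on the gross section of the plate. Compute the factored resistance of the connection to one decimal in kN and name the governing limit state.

97.2 kN (gross-section yield governs)

Weld metal: throat = 0.707×6 = 4.242 mm, L = 143 mm. φR_n = 0.75 × 0.6 × 480 × 4.242 × 143 = 131.0 kN.
Base metal shear (8 mm plate): yield φR_n = 1.0×0.6×250×8×143 = 171.6 kN; rupture φR_n = 0.75×0.6×400×8×143 = 205.9 kN; take 171.6 kN (yield).
Tension yield (gross): A_g = 54×8 = 432 mm². φR_n = 0.90 × 250 × 432 = 97.2 kN.
Governing: min(131.0, 171.6, 97.2) = 97.2 kN → gross-section yield.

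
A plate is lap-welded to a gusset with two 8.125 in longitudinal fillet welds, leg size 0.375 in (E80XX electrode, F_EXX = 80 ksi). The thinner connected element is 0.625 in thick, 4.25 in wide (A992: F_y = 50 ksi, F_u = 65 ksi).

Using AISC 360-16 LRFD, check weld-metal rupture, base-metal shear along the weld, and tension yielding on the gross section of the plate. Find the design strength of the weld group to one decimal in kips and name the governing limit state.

Weld metal: throat = 0.707×0.375 = 0.26513 in, L = 2×8.125 = 16.25 in. φR_n = 0.75 × 0.6 × 80 × 0.26513 × 16.25 = 155.1 kips.
Base metal shear (0.625 in plate): yield φR_n = 1.0×0.6×50×0.625×16.25 = 304.7 kips; rupture φR_n = 0.75×0.6×65×0.625×16.25 = 297.1 kips; take 297.1 kips (rupture).
Tension yield (gross): A_g = 4.25×0.625 = 2.6563 in². φR_n = 0.90 × 50 × 2.6563 = 119.5 kips.
Governing: min(155.1, 297.1, 119.5) = 119.5 kips → gross-section yield.

119.5 kips (gross-section yield governs)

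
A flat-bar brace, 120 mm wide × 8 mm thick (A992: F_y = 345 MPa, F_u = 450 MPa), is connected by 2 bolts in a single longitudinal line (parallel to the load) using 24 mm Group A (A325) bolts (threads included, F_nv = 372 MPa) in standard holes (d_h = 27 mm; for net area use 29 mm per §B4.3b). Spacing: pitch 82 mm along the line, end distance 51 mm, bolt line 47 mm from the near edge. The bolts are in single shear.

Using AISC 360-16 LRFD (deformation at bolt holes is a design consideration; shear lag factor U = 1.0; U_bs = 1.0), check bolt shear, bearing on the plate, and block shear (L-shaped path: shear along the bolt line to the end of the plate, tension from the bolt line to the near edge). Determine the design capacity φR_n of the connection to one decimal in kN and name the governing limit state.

232.7 kN (block shear governs)

Bolt shear: A_b = π(24)²/4 = 452.39 mm². φR_n = 0.75 × 372 × 452.39 × 2 × 1 = 252.4 kN.
Bearing (8 mm plate, F_u = 450 MPa): end bolts L_c = 51 − 27/2 = 37.5, R_n = min(1.2×37.5×8×450, 2.4×24×8×450) = 162 kN/bolt; interior L_c = 82 − 27 = 55, R_n = 207.36 kN/bolt. φR_n = 0.75 × (1×162 + 1×207.36) = 277.0 kN.
Block shear: shear path 1×[51+1×82] = 1×133 mm, A_gv = 1064, A_nv = 1×(133 − 1.5×29)×8 = 716 mm²; tension to near edge: (47 − 0.5×29)×8 = 260 mm². R_n = min(0.6×450×716, 0.6×345×1064) + 1.0×450×260 = min(193.32, 220.25) + 117 = 310.32 kN. φR_n = 0.75 × 310.32 = 232.7 kN.
Governing: min(252.4, 277.0, 232.7) = 232.7 kN → block shear.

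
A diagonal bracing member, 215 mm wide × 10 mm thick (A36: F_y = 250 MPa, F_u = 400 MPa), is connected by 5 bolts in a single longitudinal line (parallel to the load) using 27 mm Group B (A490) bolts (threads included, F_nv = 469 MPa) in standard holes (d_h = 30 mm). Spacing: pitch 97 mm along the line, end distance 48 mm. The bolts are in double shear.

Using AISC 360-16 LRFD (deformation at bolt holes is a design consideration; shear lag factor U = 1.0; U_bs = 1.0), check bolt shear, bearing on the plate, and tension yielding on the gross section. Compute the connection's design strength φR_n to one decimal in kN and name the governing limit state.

Bolt shear: A_b = π(27)²/4 = 572.56 mm². φR_n = 0.75 × 469 × 572.56 × 5 × 2 = 2014.0 kN.
Bearing (10 mm plate, F_u = 400 MPa): end bolts L_c = 48 − 30/2 = 33, R_n = min(1.2×33×10×400, 2.4×27×10×400) = 158.4 kN/bolt; interior L_c = 97 − 30 = 67, R_n = 259.2 kN/bolt. φR_n = 0.75 × (1×158.4 + 4×259.2) = 896.4 kN.
Tension yield (gross): A_g = 215×10 = 2150 mm². φR_n = 0.90 × 250 × 2150 = 483.8 kN.
Governing: min(2014.0, 896.4, 483.8) = 483.8 kN → gross-section yield.

483.8 kN (gross-section yield governs)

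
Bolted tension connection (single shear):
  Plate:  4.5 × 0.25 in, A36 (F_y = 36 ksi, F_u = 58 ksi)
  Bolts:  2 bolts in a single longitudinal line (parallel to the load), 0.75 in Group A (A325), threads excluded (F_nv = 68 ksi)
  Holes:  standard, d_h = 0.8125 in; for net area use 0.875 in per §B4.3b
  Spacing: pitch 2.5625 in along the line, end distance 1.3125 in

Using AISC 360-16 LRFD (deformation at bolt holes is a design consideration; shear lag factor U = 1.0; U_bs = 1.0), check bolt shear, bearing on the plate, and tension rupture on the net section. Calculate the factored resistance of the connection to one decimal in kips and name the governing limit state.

Bolt shear: A_b = π(0.75)²/4 = 0.44179 in². φR_n = 0.75 × 68 × 0.44179 × 2 × 1 = 45.1 kips.
Bearing (0.25 in plate, F_u = 58 ksi): end bolts L_c = 1.3125 − 0.8125/2 = 0.90625, R_n = min(1.2×0.90625×0.25×58, 2.4×0.75×0.25×58) = 15.769 kips/bolt; interior L_c = 2.5625 − 0.8125 = 1.75, R_n = 26.1 kips/bolt. φR_n = 0.75 × (1×15.769 + 1×26.1) = 31.4 kips.
Tension rupture (net): A_n = (4.5 − 1×0.875)×0.25 = 0.90625 in² (U = 1.0, A_e = A_n). φR_n = 0.75 × 58 × 0.90625 = 39.4 kips.
Governing: min(45.1, 31.4, 39.4) = 31.4 kips → bearing.

31.4 kips (bearing governs)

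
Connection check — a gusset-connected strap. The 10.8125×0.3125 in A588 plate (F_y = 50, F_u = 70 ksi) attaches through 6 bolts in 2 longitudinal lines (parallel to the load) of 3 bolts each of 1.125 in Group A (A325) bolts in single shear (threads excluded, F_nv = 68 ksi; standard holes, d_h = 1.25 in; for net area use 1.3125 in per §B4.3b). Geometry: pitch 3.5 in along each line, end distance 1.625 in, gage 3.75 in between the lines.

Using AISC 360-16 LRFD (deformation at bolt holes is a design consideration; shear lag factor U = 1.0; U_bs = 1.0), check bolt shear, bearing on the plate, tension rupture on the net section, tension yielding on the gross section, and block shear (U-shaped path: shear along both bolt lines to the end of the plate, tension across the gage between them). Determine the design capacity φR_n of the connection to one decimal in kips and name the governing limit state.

134.3 kips (net-section rupture governs)

Bolt shear: A_b = π(1.125)²/4 = 0.99402 in². φR_n = 0.75 × 68 × 0.99402 × 6 × 1 = 304.2 kips.
Bearing (0.3125 in plate, F_u = 70 ksi): end bolts L_c = 1.625 − 1.25/2 = 1, R_n = min(1.2×1×0.3125×70, 2.4×1.125×0.3125×70) = 26.25 kips/bolt; interior L_c = 3.5 − 1.25 = 2.25, R_n = 59.063 kips/bolt. φR_n = 0.75 × (2×26.25 + 4×59.063) = 216.6 kips.
Tension rupture (net): A_n = (10.8125 − 2×1.3125)×0.3125 = 2.5586 in² (U = 1.0, A_e = A_n). φR_n = 0.75 × 70 × 2.5586 = 134.3 kips.
Tension yield (gross): A_g = 10.8125×0.3125 = 3.3789 in². φR_n = 0.90 × 50 × 3.3789 = 152.1 kips.
Block shear: shear path 2×[1.625+2×3.5] = 2×8.625 in, A_gv = 5.3906, A_nv = 2×(8.625 − 2.5×1.3125)×0.3125 = 3.3398 in²; tension across gage: (3.75 − 1×1.3125)×0.3125 = 0.76172 in². R_n = min(0.6×70×3.3398, 0.6×50×5.3906) + 1.0×70×0.76172 = min(140.27, 161.72) + 53.32 = 193.59 kips. φR_n = 0.75 × 193.59 = 145.2 kips.
Governing: min(304.2, 216.6, 134.3, 152.1, 145.2) = 134.3 kips → net-section rupture.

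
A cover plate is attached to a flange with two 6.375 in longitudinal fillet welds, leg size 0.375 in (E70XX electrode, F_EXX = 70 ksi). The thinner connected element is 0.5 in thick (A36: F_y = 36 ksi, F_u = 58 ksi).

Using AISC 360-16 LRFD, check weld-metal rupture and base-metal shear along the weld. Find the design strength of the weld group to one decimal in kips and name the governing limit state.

Weld metal: throat = 0.707×0.375 = 0.26513 in, L = 2×6.375 = 12.75 in. φR_n = 0.75 × 0.6 × 70 × 0.26513 × 12.75 = 106.5 kips.
Base metal shear (0.5 in plate): yield φR_n = 1.0×0.6×36×0.5×12.75 = 137.7 kips; rupture φR_n = 0.75×0.6×58×0.5×12.75 = 166.4 kips; take 137.7 kips (yield).
Governing: min(106.5, 137.7) = 106.5 kips → weld metal.

106.5 kips (weld metal governs)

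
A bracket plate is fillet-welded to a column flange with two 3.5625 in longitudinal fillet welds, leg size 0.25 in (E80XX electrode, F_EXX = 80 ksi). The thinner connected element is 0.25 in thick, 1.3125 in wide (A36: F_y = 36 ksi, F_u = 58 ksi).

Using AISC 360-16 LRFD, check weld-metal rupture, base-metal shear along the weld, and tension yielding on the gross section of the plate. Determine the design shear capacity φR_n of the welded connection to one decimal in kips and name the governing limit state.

10.6 kips (gross-section yield governs)

Weld metal: throat = 0.707×0.25 = 0.17675 in, L = 2×3.5625 = 7.125 in. φR_n = 0.75 × 0.6 × 80 × 0.17675 × 7.125 = 45.3 kips.
Base metal shear (0.25 in plate): yield φR_n = 1.0×0.6×36×0.25×7.125 = 38.5 kips; rupture φR_n = 0.75×0.6×58×0.25×7.125 = 46.5 kips; take 38.5 kips (yield).
Tension yield (gross): A_g = 1.3125×0.25 = 0.32813 in². φR_n = 0.90 × 36 × 0.32813 = 10.6 kips.
Governing: min(45.3, 38.5, 10.6) = 10.6 kips → gross-section yield.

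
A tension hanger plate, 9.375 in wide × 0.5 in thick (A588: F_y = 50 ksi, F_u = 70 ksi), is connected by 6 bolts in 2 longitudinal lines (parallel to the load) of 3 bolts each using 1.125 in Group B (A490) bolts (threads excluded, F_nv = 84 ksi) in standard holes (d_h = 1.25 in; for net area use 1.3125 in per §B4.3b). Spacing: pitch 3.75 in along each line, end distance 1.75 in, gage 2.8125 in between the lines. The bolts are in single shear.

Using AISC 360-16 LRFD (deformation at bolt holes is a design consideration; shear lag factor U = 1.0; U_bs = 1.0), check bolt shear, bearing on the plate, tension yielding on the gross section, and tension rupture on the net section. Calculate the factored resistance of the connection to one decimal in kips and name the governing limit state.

177.2 kips (net-section rupture governs)

Bolt shear: A_b = π(1.125)²/4 = 0.99402 in². φR_n = 0.75 × 84 × 0.99402 × 6 × 1 = 375.7 kips.
Bearing (0.5 in plate, F_u = 70 ksi): end bolts L_c = 1.75 − 1.25/2 = 1.125, R_n = min(1.2×1.125×0.5×70, 2.4×1.125×0.5×70) = 47.25 kips/bolt; interior L_c = 3.75 − 1.25 = 2.5, R_n = 94.5 kips/bolt. φR_n = 0.75 × (2×47.25 + 4×94.5) = 354.4 kips.
Tension yield (gross): A_g = 9.375×0.5 = 4.6875 in². φR_n = 0.90 × 50 × 4.6875 = 210.9 kips.
Tension rupture (net): A_n = (9.375 − 2×1.3125)×0.5 = 3.375 in² (U = 1.0, A_e = A_n). φR_n = 0.75 × 70 × 3.375 = 177.2 kips.
Governing: min(375.7, 354.4, 210.9, 177.2) = 177.2 kips → net-section rupture.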